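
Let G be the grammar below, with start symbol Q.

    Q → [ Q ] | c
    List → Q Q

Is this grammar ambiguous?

Only Q is reachable from Q; ignoring the rest: L(Q) is { openⁿ atom closeⁿ : n ≥ 0 }. The bracket depth fixes n, and the derivation is forced at every step.

Unambiguous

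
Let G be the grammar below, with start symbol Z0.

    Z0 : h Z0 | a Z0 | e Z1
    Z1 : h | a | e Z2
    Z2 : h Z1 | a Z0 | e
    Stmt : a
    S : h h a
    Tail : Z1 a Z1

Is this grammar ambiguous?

Only Z0, Z1, Z2 are reachable from Z0; ignoring the rest: Each reachable nonterminal has at most one production per leading terminal, and all productions are right-linear; the derivation is determined token-by-token.

Unambiguous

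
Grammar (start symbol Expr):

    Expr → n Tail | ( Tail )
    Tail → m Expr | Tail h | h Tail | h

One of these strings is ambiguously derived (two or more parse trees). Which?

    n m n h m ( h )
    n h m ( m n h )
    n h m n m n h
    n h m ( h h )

n m n h m ( h ): 1 tree
n h m ( m n h ): 1 tree
n h m n m n h: 1 tree
n h m ( h h ): 2 trees

n h m ( h h )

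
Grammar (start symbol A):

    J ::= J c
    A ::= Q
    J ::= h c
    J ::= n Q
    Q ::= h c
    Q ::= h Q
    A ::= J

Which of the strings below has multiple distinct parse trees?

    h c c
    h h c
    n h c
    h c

h c c: 1 tree
h h c: 1 tree
n h c: 1 tree
h c: 2 trees

h c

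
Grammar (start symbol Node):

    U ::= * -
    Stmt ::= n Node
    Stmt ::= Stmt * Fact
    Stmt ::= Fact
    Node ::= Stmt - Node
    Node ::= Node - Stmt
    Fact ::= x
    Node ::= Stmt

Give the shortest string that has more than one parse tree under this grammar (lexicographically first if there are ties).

x - x

length 1: no string has ≥2 trees
length 2: no string has ≥2 trees
length 3: x - x has 2 parse trees

Two derivations of x - x:
  Node ⇒ Stmt - Node ⇒ Fact - Node ⇒ x - Node ⇒ x - Stmt ⇒ x - Fact ⇒ x - x
  Node ⇒ Node - Stmt ⇒ Stmt - Stmt ⇒ Fact - Stmt ⇒ x - Stmt ⇒ x - Fact ⇒ x - x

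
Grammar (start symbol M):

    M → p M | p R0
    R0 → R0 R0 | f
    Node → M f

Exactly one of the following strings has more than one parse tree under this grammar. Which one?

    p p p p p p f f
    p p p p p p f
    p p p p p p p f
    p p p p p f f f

p p p p p f f f

p p p p p p f f: 1 tree
p p p p p p f: 1 tree
p p p p p p p f: 1 tree
p p p p p f f f: 2 trees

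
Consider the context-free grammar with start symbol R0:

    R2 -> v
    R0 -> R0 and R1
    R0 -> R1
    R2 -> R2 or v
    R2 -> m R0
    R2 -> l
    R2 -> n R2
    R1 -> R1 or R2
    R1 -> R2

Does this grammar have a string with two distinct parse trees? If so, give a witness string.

Witness: l or v

Derivation 1: R0 ⇒ R1 ⇒ R1 or R2 ⇒ R2 or R2 ⇒ l or R2 ⇒ l or v
Derivation 2: R0 ⇒ R1 ⇒ R2 ⇒ R2 or v ⇒ l or v

Two distinct leftmost derivations for the same string.

Ambiguous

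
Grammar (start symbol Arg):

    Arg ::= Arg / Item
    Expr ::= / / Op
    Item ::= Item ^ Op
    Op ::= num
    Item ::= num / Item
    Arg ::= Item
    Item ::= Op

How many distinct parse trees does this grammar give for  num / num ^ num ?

3

Parse trees for num / num ^ num:
  [Arg [Arg [Item [Op num]]] / [Item [Item [Op num]] ^ [Op num]]]
  [Arg [Item [Item num / [Item [Op num]]] ^ [Op num]]]
  [Arg [Item num / [Item [Item [Op num]] ^ [Op num]]]]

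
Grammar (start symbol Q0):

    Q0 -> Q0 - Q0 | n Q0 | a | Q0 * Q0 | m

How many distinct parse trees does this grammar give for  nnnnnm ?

Parse trees for nnnnnm:
  [Q0 n [Q0 n [Q0 n [Q0 n [Q0 n [Q0 m]]]]]]

1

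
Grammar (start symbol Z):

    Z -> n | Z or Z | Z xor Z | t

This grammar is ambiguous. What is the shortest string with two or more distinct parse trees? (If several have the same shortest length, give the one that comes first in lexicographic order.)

n or n or n

length 1: no string has ≥2 trees
length 3: no string has ≥2 trees
length 5: n or n or n has 2 parse trees

Two derivations of n or n or n:
  Z ⇒ Z or Z ⇒ n or Z ⇒ n or Z or Z ⇒ n or n or Z ⇒ n or n or n
  Z ⇒ Z or Z ⇒ Z or Z or Z ⇒ n or Z or Z ⇒ n or n or Z ⇒ n or n or n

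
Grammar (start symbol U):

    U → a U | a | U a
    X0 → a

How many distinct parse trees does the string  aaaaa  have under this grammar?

16

Parse trees for aaaaa (showing first 6 of 16):
  [U a [U a [U a [U a [U a]]]]]
  [U a [U a [U a [U [U a] a]]]]
  [U a [U a [U [U a [U a]] a]]]
  [U a [U a [U [U [U a] a] a]]]
  [U a [U [U a [U a [U a]]] a]]
  [U a [U [U a [U [U a] a]] a]]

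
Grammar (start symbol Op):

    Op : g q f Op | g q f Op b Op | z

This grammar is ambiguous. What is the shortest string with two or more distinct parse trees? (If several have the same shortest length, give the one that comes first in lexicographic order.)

length 1: no string has ≥2 trees
length 4: no string has ≥2 trees
length 6: no string has ≥2 trees
length 7: no string has ≥2 trees
length 9: g q f g q f z b z has 2 parse trees

Two derivations of g q f g q f z b z:
  Op ⇒ g q f Op ⇒ g q f g q f Op b Op ⇒ g q f g q f z b Op ⇒ g q f g q f z b z
  Op ⇒ g q f Op b Op ⇒ g q f g q f Op b Op ⇒ g q f g q f z b Op ⇒ g q f g q f z b z

g q f g q f z b z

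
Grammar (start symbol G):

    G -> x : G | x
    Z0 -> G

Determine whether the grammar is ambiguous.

Unambiguous

(Z0 is unreachable from G, so its rules don't affect L(G).) The reachable grammar is A → atom sep A | atom. Each atom is followed by either the separator (recurse) or end-of-string (stop) — no choice point.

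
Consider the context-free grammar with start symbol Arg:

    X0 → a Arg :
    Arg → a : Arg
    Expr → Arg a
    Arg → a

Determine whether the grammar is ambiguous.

(Expr, X0 are unreachable from Arg, so their rules don't affect L(Arg).) Right-recursive list with a separator: after each atom, whether the separator follows determines the rule. One parse per string.

Unambiguous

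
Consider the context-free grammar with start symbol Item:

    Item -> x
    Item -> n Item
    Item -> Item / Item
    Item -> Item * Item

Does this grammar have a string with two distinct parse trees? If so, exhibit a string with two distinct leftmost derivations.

Ambiguous

Witness: n x * x

Derivation 1: Item ⇒ n Item ⇒ n Item * Item ⇒ n x * Item ⇒ n x * x
Derivation 2: Item ⇒ Item * Item ⇒ n Item * Item ⇒ n x * Item ⇒ n x * x

Two distinct leftmost derivations for the same string.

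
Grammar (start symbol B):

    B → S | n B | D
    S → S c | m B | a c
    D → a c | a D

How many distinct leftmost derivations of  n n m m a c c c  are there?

Parse trees for n n m m a c c c (showing first 6 of 9):
  [B n [B n [B [S [S [S m [B [S m [B [S a c]]]]] c] c]]]]
  [B n [B n [B [S [S [S m [B [S m [B [D a c]]]]] c] c]]]]
  [B n [B n [B [S [S m [B [S [S m [B [S a c]]] c]]] c]]]]
  [B n [B n [B [S [S m [B [S [S m [B [D a c]]] c]]] c]]]]
  [B n [B n [B [S [S m [B [S m [B [S [S a c] c]]]]] c]]]]
  [B n [B n [B [S m [B [S [S [S m [B [S a c]]] c] c]]]]]]

9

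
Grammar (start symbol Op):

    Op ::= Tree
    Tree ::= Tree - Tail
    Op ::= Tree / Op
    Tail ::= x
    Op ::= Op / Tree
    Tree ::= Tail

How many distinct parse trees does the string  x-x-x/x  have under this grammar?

2

Parse trees for x-x-x/x:
  [Op [Tree [Tree [Tree [Tail x]] - [Tail x]] - [Tail x]] / [Op [Tree [Tail x]]]]
  [Op [Op [Tree [Tree [Tree [Tail x]] - [Tail x]] - [Tail x]]] / [Tree [Tail x]]]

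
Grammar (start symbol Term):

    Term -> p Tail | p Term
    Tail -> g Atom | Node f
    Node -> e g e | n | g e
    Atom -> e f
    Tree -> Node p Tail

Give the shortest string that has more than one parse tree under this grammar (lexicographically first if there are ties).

length 3: no string has ≥2 trees
length 4: p g e f has 2 parse trees

Two derivations of p g e f:
  Term ⇒ p Tail ⇒ p g Atom ⇒ p g e f
  Term ⇒ p Tail ⇒ p Node f ⇒ p g e f

p g e f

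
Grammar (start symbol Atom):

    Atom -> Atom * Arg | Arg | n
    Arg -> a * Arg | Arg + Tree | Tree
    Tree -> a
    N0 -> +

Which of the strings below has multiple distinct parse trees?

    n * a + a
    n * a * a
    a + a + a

n * a * a

n * a + a: 1 tree
n * a * a: 2 trees
a + a + a: 1 tree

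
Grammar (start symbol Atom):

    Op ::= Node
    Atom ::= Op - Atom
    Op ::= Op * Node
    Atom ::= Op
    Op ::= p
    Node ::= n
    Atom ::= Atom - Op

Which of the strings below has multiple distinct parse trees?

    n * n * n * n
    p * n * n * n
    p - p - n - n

p - p - n - n

n * n * n * n: 1 tree
p * n * n * n: 1 tree
p - p - n - n: 8 trees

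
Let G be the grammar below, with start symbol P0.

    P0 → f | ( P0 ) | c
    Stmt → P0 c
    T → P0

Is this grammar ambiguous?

Only P0 is reachable from P0; ignoring the rest: L(P0) is { openⁿ atom closeⁿ : n ≥ 0 }. The bracket depth fixes n, and the derivation is forced at every step.

Unambiguous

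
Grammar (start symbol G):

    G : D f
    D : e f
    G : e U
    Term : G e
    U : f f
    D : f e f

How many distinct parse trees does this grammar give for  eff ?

2

Parse trees for eff:
  [G [D e f] f]
  [G e [U f f]]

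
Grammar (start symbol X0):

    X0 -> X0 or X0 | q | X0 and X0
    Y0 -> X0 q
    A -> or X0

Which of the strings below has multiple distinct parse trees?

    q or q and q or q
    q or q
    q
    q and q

q or q and q or q

q or q and q or q: 5 trees
q or q: 1 tree
q: 1 tree
q and q: 1 tree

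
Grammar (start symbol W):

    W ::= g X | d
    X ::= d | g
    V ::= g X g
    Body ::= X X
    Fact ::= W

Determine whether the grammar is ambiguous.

Unambiguous

Only W, X are reachable from W; ignoring the rest: Restricted to the reachable nonterminals, every rule has the form A → t or A → t B, and no two rules for the same A share a first terminal. The grammar encodes a DFA — one run per string.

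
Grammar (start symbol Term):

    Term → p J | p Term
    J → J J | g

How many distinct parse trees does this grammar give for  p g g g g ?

5

Parse trees for p g g g g:
  [Term p [J [J g] [J [J g] [J [J g] [J g]]]]]
  [Term p [J [J g] [J [J [J g] [J g]] [J g]]]]
  [Term p [J [J [J g] [J g]] [J [J g] [J g]]]]
  [Term p [J [J [J g] [J [J g] [J g]]] [J g]]]
  [Term p [J [J [J [J g] [J g]] [J g]] [J g]]]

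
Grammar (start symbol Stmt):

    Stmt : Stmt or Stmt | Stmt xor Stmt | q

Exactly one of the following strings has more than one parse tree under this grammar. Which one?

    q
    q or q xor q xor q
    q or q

q: 1 tree
q or q xor q xor q: 5 trees
q or q: 1 tree

q or q xor q xor q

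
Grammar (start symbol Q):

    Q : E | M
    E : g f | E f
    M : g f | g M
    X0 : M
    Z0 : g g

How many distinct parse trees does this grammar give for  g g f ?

Parse trees for g g f:
  [Q [M g [M g f]]]

1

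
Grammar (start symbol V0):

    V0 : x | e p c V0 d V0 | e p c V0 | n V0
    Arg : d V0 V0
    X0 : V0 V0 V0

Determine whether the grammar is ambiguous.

Ambiguous

Witness: e p c e p c x d x

Derivation 1: V0 ⇒ e p c V0 d V0 ⇒ e p c e p c V0 d V0 ⇒ e p c e p c x d V0 ⇒ e p c e p c x d x
Derivation 2: V0 ⇒ e p c V0 ⇒ e p c e p c V0 d V0 ⇒ e p c e p c x d V0 ⇒ e p c e p c x d x

Two distinct leftmost derivations for the same string.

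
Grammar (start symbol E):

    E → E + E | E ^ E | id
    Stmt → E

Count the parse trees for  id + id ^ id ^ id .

Parse trees for id + id ^ id ^ id:
  [E [E id] + [E [E id] ^ [E [E id] ^ [E id]]]]
  [E [E id] + [E [E [E id] ^ [E id]] ^ [E id]]]
  [E [E [E id] + [E id]] ^ [E [E id] ^ [E id]]]
  [E [E [E id] + [E [E id] ^ [E id]]] ^ [E id]]
  [E [E [E [E id] + [E id]] ^ [E id]] ^ [E id]]

5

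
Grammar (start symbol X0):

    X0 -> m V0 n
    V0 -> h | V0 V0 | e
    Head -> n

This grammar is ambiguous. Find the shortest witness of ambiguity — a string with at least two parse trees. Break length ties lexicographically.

length 3: no string has ≥2 trees
length 4: no string has ≥2 trees
length 5: m e e e n has 2 parse trees

Two derivations of m e e e n:
  X0 ⇒ m V0 n ⇒ m V0 V0 n ⇒ m V0 V0 V0 n ⇒ m e V0 V0 n ⇒ m e e V0 n ⇒ m e e e n
  X0 ⇒ m V0 n ⇒ m V0 V0 n ⇒ m e V0 n ⇒ m e V0 V0 n ⇒ m e e V0 n ⇒ m e e e n

m e e e n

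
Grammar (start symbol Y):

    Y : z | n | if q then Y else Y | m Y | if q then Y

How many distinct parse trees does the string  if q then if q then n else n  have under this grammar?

Parse trees for if q then if q then n else n:
  [Y if q then [Y if q then [Y n]] else [Y n]]
  [Y if q then [Y if q then [Y n] else [Y n]]]

2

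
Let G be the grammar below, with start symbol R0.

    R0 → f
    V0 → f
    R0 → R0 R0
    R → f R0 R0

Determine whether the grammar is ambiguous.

Ambiguous

Witness: f f f

Derivation 1: R0 ⇒ R0 R0 ⇒ f R0 ⇒ f R0 R0 ⇒ f f R0 ⇒ f f f
Derivation 2: R0 ⇒ R0 R0 ⇒ R0 R0 R0 ⇒ f R0 R0 ⇒ f f R0 ⇒ f f f

Two distinct leftmost derivations for the same string.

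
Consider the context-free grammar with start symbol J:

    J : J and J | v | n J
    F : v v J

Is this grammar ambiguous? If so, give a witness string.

Witness: n v and v

Derivation 1: J ⇒ J and J ⇒ n J and J ⇒ n v and J ⇒ n v and v
Derivation 2: J ⇒ n J ⇒ n J and J ⇒ n v and J ⇒ n v and v

Two distinct leftmost derivations for the same string.

Ambiguous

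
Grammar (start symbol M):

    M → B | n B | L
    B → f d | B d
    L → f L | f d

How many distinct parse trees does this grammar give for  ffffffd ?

Parse trees for ffffffd:
  [M [L f [L f [L f [L f [L f [L f d]]]]]]]

1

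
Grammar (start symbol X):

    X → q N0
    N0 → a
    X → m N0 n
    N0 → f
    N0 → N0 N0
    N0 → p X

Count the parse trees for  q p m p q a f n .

Parse trees for q p m p q a f n:
  [X q [N0 p [X m [N0 [N0 p [X q [N0 a]]] [N0 f]] n]]]
  [X q [N0 p [X m [N0 p [X q [N0 [N0 a] [N0 f]]]] n]]]

2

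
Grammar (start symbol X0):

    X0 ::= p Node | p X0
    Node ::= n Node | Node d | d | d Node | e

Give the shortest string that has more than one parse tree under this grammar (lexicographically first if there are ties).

length 2: no string has ≥2 trees
length 3: p d d has 2 parse trees

Two derivations of p d d:
  X0 ⇒ p Node ⇒ p Node d ⇒ p d d
  X0 ⇒ p Node ⇒ p d Node ⇒ p d d

p d d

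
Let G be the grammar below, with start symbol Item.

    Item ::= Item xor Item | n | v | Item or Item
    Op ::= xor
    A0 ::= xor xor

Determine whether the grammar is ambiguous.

Ambiguous

Witness: n or n or n

Derivation 1: Item ⇒ Item or Item ⇒ n or Item ⇒ n or Item or Item ⇒ n or n or Item ⇒ n or n or n
Derivation 2: Item ⇒ Item or Item ⇒ Item or Item or Item ⇒ n or Item or Item ⇒ n or n or Item ⇒ n or n or n

Two distinct leftmost derivations for the same string.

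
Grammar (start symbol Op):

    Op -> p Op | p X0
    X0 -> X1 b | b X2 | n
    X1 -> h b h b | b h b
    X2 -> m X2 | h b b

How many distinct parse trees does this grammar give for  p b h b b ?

2

Parse trees for p b h b b:
  [Op p [X0 [X1 b h b] b]]
  [Op p [X0 b [X2 h b b]]]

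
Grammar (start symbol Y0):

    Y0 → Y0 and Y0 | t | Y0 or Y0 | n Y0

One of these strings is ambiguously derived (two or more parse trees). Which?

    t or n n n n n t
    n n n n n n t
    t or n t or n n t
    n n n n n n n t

t or n n n n n t: 1 tree
n n n n n n t: 1 tree
t or n t or n n t: 3 trees
n n n n n n n t: 1 tree

t or n t or n n t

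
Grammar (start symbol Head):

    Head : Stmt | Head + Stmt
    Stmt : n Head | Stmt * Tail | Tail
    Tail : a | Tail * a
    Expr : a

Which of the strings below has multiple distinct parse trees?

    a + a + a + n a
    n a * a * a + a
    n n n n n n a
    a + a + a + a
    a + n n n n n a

n a * a * a + a

a + a + a + n a: 1 tree
n a * a * a + a: 12 trees
n n n n n n a: 1 tree
a + a + a + a: 1 tree
a + n n n n n a: 1 tree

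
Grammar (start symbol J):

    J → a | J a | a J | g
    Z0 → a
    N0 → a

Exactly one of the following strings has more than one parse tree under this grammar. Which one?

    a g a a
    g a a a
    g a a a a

a g a a

a g a a: 3 trees
g a a a: 1 tree
g a a a a: 1 tree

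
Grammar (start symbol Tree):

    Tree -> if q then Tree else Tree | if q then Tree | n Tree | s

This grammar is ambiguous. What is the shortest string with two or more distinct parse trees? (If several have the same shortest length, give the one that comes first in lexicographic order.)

if q then if q then s else s

length 1: no string has ≥2 trees
length 2: no string has ≥2 trees
length 3: no string has ≥2 trees
length 4: no string has ≥2 trees
length 5: no string has ≥2 trees
length 6: no string has ≥2 trees
length 7: no string has ≥2 trees
length 8: no string has ≥2 trees
length 9: if q then if q then s else s has 2 parse trees

Two derivations of if q then if q then s else s:
  Tree ⇒ if q then Tree else Tree ⇒ if q then if q then Tree else Tree ⇒ if q then if q then s else Tree ⇒ if q then if q then s else s
  Tree ⇒ if q then Tree ⇒ if q then if q then Tree else Tree ⇒ if q then if q then s else Tree ⇒ if q then if q then s else s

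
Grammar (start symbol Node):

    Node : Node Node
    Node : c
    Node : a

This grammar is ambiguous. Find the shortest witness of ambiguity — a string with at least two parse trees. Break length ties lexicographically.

length 1: no string has ≥2 trees
length 2: no string has ≥2 trees
length 3: a a a has 2 parse trees

Two derivations of a a a:
  Node ⇒ Node Node ⇒ Node Node Node ⇒ a Node Node ⇒ a a Node ⇒ a a a
  Node ⇒ Node Node ⇒ a Node ⇒ a Node Node ⇒ a a Node ⇒ a a a

a a a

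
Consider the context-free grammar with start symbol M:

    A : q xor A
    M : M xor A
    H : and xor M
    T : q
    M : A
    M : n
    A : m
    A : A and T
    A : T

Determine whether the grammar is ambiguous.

Witness: q xor m

Derivation 1: M ⇒ M xor A ⇒ A xor A ⇒ T xor A ⇒ q xor A ⇒ q xor m
Derivation 2: M ⇒ A ⇒ q xor A ⇒ q xor m

Two distinct leftmost derivations for the same string.

Ambiguous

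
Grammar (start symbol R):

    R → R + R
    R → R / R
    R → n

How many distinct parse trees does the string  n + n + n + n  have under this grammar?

5

Parse trees for n + n + n + n:
  [R [R n] + [R [R n] + [R [R n] + [R n]]]]
  [R [R n] + [R [R [R n] + [R n]] + [R n]]]
  [R [R [R n] + [R n]] + [R [R n] + [R n]]]
  [R [R [R n] + [R [R n] + [R n]]] + [R n]]
  [R [R [R [R n] + [R n]] + [R n]] + [R n]]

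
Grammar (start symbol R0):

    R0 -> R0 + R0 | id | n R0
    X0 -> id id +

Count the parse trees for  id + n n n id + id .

5

Parse trees for id + n n n id + id:
  [R0 [R0 id] + [R0 [R0 n [R0 n [R0 n [R0 id]]]] + [R0 id]]]
  [R0 [R0 id] + [R0 n [R0 [R0 n [R0 n [R0 id]]] + [R0 id]]]]
  [R0 [R0 id] + [R0 n [R0 n [R0 [R0 n [R0 id]] + [R0 id]]]]]
  [R0 [R0 id] + [R0 n [R0 n [R0 n [R0 [R0 id] + [R0 id]]]]]]
  [R0 [R0 [R0 id] + [R0 n [R0 n [R0 n [R0 id]]]]] + [R0 id]]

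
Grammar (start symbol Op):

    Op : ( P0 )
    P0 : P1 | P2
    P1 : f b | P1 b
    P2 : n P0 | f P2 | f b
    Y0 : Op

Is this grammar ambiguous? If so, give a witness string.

Witness: ( f b )

Derivation 1: Op ⇒ ( P0 ) ⇒ ( P1 ) ⇒ ( f b )
Derivation 2: Op ⇒ ( P0 ) ⇒ ( P2 ) ⇒ ( f b )

Two distinct leftmost derivations for the same string.

Ambiguous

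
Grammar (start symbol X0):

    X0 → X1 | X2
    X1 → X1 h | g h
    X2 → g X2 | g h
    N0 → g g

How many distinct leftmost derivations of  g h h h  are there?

Parse trees for g h h h:
  [X0 [X1 [X1 [X1 g h] h] h]]

1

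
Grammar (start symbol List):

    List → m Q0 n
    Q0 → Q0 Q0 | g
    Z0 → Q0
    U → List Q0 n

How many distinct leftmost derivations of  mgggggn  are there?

Parse trees for mgggggn (showing first 6 of 14):
  [List m [Q0 [Q0 g] [Q0 [Q0 g] [Q0 [Q0 g] [Q0 [Q0 g] [Q0 g]]]]] n]
  [List m [Q0 [Q0 g] [Q0 [Q0 g] [Q0 [Q0 [Q0 g] [Q0 g]] [Q0 g]]]] n]
  [List m [Q0 [Q0 g] [Q0 [Q0 [Q0 g] [Q0 g]] [Q0 [Q0 g] [Q0 g]]]] n]
  [List m [Q0 [Q0 g] [Q0 [Q0 [Q0 g] [Q0 [Q0 g] [Q0 g]]] [Q0 g]]] n]
  [List m [Q0 [Q0 g] [Q0 [Q0 [Q0 [Q0 g] [Q0 g]] [Q0 g]] [Q0 g]]] n]
  [List m [Q0 [Q0 [Q0 g] [Q0 g]] [Q0 [Q0 g] [Q0 [Q0 g] [Q0 g]]]] n]

14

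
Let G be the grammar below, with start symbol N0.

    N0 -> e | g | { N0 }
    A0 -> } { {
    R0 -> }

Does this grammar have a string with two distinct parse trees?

Unambiguous

(A0, R0 are unreachable from N0, so their rules don't affect L(N0).) L(N0) is { openⁿ atom closeⁿ : n ≥ 0 }. The bracket depth fixes n, and the derivation is forced at every step.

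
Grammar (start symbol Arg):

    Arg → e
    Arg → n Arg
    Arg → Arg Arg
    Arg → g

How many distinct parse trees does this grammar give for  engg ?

3

Parse trees for engg:
  [Arg [Arg e] [Arg n [Arg [Arg g] [Arg g]]]]
  [Arg [Arg e] [Arg [Arg n [Arg g]] [Arg g]]]
  [Arg [Arg [Arg e] [Arg n [Arg g]]] [Arg g]]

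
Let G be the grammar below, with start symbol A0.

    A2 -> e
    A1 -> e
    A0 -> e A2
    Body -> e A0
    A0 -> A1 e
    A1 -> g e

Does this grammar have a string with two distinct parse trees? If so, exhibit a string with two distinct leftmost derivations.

Witness: e e

Derivation 1: A0 ⇒ e A2 ⇒ e e
Derivation 2: A0 ⇒ A1 e ⇒ e e

Two distinct leftmost derivations for the same string.

Ambiguous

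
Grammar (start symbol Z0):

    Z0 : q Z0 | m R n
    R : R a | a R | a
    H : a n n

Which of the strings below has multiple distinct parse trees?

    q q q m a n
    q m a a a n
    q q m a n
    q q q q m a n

q m a a a n

q q q m a n: 1 tree
q m a a a n: 4 trees
q q m a n: 1 tree
q q q q m a n: 1 tree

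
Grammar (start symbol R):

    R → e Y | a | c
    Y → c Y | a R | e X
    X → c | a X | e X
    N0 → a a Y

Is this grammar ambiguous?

Unambiguous

Only R, Y, X are reachable from R; ignoring the rest: Each reachable nonterminal has at most one production per leading terminal, and all productions are right-linear; the derivation is determined token-by-token.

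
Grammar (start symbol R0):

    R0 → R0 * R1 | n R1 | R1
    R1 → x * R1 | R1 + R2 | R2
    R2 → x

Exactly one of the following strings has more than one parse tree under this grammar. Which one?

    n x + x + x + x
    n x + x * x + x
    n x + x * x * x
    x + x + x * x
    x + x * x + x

n x + x * x * x

n x + x + x + x: 1 tree
n x + x * x + x: 1 tree
n x + x * x * x: 2 trees
x + x + x * x: 1 tree
x + x * x + x: 1 tree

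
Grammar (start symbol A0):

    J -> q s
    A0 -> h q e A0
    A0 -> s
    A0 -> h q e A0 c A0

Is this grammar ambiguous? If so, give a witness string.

Witness: h q e h q e s c s

Derivation 1: A0 ⇒ h q e A0 ⇒ h q e h q e A0 c A0 ⇒ h q e h q e s c A0 ⇒ h q e h q e s c s
Derivation 2: A0 ⇒ h q e A0 c A0 ⇒ h q e h q e A0 c A0 ⇒ h q e h q e s c A0 ⇒ h q e h q e s c s

Two distinct leftmost derivations for the same string.

Ambiguous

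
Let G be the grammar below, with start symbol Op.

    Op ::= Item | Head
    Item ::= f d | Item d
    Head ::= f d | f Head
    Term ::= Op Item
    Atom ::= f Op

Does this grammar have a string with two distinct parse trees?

Witness: f d

Derivation 1: Op ⇒ Item ⇒ f d
Derivation 2: Op ⇒ Head ⇒ f d

Two distinct leftmost derivations for the same string.

Ambiguous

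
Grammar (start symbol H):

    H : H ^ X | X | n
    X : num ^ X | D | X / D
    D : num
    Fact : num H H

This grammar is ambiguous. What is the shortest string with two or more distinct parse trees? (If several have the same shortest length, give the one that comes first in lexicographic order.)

length 1: no string has ≥2 trees
length 3: num ^ num has 2 parse trees

Two derivations of num ^ num:
  H ⇒ H ^ X ⇒ X ^ X ⇒ D ^ X ⇒ num ^ X ⇒ num ^ D ⇒ num ^ num
  H ⇒ X ⇒ num ^ X ⇒ num ^ D ⇒ num ^ num

num ^ num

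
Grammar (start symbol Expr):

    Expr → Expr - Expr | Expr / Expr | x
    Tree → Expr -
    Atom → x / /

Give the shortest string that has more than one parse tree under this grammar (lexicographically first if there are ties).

x - x - x

length 1: no string has ≥2 trees
length 3: no string has ≥2 trees
length 5: x - x - x has 2 parse trees

Two derivations of x - x - x:
  Expr ⇒ Expr - Expr ⇒ Expr - Expr - Expr ⇒ x - Expr - Expr ⇒ x - x - Expr ⇒ x - x - x
  Expr ⇒ Expr - Expr ⇒ x - Expr ⇒ x - Expr - Expr ⇒ x - x - Expr ⇒ x - x - x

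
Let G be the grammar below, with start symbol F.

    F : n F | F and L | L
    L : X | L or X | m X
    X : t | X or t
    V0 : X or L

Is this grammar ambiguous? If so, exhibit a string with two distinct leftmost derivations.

Ambiguous

Witness: t or t

Derivation 1: F ⇒ L ⇒ X ⇒ X or t ⇒ t or t
Derivation 2: F ⇒ L ⇒ L or X ⇒ X or X ⇒ t or X ⇒ t or t

Two distinct leftmost derivations for the same string.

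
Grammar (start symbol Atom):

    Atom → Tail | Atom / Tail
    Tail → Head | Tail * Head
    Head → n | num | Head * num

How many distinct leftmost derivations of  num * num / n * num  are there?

4

Parse trees for num * num / n * num:
  [Atom [Atom [Tail [Head [Head num] * num]]] / [Tail [Head [Head n] * num]]]
  [Atom [Atom [Tail [Head [Head num] * num]]] / [Tail [Tail [Head n]] * [Head num]]]
  [Atom [Atom [Tail [Tail [Head num]] * [Head num]]] / [Tail [Head [Head n] * num]]]
  [Atom [Atom [Tail [Tail [Head num]] * [Head num]]] / [Tail [Tail [Head n]] * [Head num]]]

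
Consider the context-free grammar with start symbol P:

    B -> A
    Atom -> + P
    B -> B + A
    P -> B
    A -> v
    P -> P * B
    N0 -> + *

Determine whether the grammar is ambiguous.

Only P, B, A are reachable from P; ignoring the rest: This is a standard precedence ladder (P over B over A), with each level left-recursive on its own operator ('*' at P, '+' at B). That structure is LR(1), hence unambiguous.

Unambiguous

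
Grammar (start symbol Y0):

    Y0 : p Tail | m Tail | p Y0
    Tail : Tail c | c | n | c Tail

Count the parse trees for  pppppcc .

2

Parse trees for pppppcc:
  [Y0 p [Y0 p [Y0 p [Y0 p [Y0 p [Tail [Tail c] c]]]]]]
  [Y0 p [Y0 p [Y0 p [Y0 p [Y0 p [Tail c [Tail c]]]]]]]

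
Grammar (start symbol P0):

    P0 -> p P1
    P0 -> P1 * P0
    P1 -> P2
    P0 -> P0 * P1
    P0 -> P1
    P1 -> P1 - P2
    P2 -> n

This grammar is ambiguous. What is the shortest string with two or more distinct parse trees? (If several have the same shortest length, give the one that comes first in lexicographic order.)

length 1: no string has ≥2 trees
length 2: no string has ≥2 trees
length 3: n * n has 2 parse trees

Two derivations of n * n:
  P0 ⇒ P1 * P0 ⇒ P2 * P0 ⇒ n * P0 ⇒ n * P1 ⇒ n * P2 ⇒ n * n
  P0 ⇒ P0 * P1 ⇒ P1 * P1 ⇒ P2 * P1 ⇒ n * P1 ⇒ n * P2 ⇒ n * n

n * n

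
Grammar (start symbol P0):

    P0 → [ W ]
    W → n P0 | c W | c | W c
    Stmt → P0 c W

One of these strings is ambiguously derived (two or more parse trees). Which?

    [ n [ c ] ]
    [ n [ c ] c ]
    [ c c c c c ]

[ n [ c ] ]: 1 tree
[ n [ c ] c ]: 1 tree
[ c c c c c ]: 16 trees

[ c c c c c ]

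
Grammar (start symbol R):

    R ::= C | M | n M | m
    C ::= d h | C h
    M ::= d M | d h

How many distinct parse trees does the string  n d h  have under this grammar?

1

Parse trees for n d h:
  [R n [M d h]]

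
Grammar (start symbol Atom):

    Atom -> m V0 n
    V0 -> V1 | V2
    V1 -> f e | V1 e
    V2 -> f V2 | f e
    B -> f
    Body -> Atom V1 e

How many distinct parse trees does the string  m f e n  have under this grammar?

Parse trees for m f e n:
  [Atom m [V0 [V1 f e]] n]
  [Atom m [V0 [V2 f e]] n]

2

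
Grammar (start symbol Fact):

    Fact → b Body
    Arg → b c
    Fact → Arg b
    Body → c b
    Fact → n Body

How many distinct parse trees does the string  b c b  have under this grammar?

2

Parse trees for b c b:
  [Fact b [Body c b]]
  [Fact [Arg b c] b]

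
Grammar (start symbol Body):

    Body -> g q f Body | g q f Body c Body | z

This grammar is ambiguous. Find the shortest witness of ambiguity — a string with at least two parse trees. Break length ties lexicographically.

length 1: no string has ≥2 trees
length 4: no string has ≥2 trees
length 6: no string has ≥2 trees
length 7: no string has ≥2 trees
length 9: g q f g q f z c z has 2 parse trees

Two derivations of g q f g q f z c z:
  Body ⇒ g q f Body ⇒ g q f g q f Body c Body ⇒ g q f g q f z c Body ⇒ g q f g q f z c z
  Body ⇒ g q f Body c Body ⇒ g q f g q f Body c Body ⇒ g q f g q f z c Body ⇒ g q f g q f z c z

g q f g q f z c z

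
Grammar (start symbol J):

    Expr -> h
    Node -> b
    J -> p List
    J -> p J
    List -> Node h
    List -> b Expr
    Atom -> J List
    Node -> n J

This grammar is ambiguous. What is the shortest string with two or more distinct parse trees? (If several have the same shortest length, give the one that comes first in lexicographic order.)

length 3: p b h has 2 parse trees

Two derivations of p b h:
  J ⇒ p List ⇒ p Node h ⇒ p b h
  J ⇒ p List ⇒ p b Expr ⇒ p b h

p b h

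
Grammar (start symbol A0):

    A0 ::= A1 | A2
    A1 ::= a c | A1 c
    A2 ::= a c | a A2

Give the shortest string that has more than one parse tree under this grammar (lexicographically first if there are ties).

length 2: a c has 2 parse trees

Two derivations of a c:
  A0 ⇒ A1 ⇒ a c
  A0 ⇒ A2 ⇒ a c

a c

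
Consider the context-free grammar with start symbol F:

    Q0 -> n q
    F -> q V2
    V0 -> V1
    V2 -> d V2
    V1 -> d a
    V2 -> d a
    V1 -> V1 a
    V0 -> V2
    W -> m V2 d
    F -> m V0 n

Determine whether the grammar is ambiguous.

Witness: m d a n

Derivation 1: F ⇒ m V0 n ⇒ m V1 n ⇒ m d a n
Derivation 2: F ⇒ m V0 n ⇒ m V2 n ⇒ m d a n

Two distinct leftmost derivations for the same string.

Ambiguous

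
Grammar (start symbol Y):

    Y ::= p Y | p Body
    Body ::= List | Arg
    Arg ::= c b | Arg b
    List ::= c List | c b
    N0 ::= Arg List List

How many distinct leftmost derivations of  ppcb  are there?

Parse trees for ppcb:
  [Y p [Y p [Body [List c b]]]]
  [Y p [Y p [Body [Arg c b]]]]

2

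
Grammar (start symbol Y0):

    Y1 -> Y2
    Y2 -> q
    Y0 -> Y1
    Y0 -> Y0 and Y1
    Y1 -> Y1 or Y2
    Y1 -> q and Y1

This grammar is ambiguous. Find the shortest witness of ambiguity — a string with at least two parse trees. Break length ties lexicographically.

length 1: no string has ≥2 trees
length 3: q and q has 2 parse trees

Two derivations of q and q:
  Y0 ⇒ Y1 ⇒ q and Y1 ⇒ q and Y2 ⇒ q and q
  Y0 ⇒ Y0 and Y1 ⇒ Y1 and Y1 ⇒ Y2 and Y1 ⇒ q and Y1 ⇒ q and Y2 ⇒ q and q

q and q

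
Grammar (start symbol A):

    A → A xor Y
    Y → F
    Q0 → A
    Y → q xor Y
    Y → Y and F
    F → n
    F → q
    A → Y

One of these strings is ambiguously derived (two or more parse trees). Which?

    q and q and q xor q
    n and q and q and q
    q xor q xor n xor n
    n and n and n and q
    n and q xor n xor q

q and q and q xor q: 1 tree
n and q and q and q: 1 tree
q xor q xor n xor n: 4 trees
n and n and n and q: 1 tree
n and q xor n xor q: 1 tree

q xor q xor n xor n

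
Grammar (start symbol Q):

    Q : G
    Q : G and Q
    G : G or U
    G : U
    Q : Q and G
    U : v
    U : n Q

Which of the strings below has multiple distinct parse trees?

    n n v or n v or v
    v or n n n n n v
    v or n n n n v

n n v or n v or v: 9 trees
v or n n n n n v: 1 tree
v or n n n n v: 1 tree

n n v or n v or v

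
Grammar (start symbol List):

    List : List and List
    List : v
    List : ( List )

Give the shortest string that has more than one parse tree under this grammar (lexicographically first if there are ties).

v and v and v

length 1: no string has ≥2 trees
length 3: no string has ≥2 trees
length 5: v and v and v has 2 parse trees

Two derivations of v and v and v:
  List ⇒ List and List ⇒ List and List and List ⇒ v and List and List ⇒ v and v and List ⇒ v and v and v
  List ⇒ List and List ⇒ v and List ⇒ v and List and List ⇒ v and v and List ⇒ v and v and v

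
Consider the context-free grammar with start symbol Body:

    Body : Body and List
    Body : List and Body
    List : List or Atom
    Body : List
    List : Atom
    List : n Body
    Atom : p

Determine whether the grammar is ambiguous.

Witness: p and p

Derivation 1: Body ⇒ Body and List ⇒ List and List ⇒ Atom and List ⇒ p and List ⇒ p and Atom ⇒ p and p
Derivation 2: Body ⇒ List and Body ⇒ Atom and Body ⇒ p and Body ⇒ p and List ⇒ p and Atom ⇒ p and p

Two distinct leftmost derivations for the same string.

Ambiguous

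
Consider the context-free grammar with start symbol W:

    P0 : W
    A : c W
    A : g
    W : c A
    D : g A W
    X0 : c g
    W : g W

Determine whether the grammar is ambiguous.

Unambiguous

(X0, P0, D are unreachable from W, so their rules don't affect L(W).) Restricted to the reachable nonterminals, every rule has the form A → t or A → t B, and no two rules for the same A share a first terminal. The grammar encodes a DFA — one run per string.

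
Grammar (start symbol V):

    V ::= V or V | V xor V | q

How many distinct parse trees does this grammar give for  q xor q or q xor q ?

Parse trees for q xor q or q xor q:
  [V [V [V q] xor [V q]] or [V [V q] xor [V q]]]
  [V [V q] xor [V [V q] or [V [V q] xor [V q]]]]
  [V [V q] xor [V [V [V q] or [V q]] xor [V q]]]
  [V [V [V [V q] xor [V q]] or [V q]] xor [V q]]
  [V [V [V q] xor [V [V q] or [V q]]] xor [V q]]

5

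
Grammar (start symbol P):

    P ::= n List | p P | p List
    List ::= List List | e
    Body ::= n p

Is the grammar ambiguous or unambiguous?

Witness: n e e e

Derivation 1: P ⇒ n List ⇒ n List List ⇒ n List List List ⇒ n e List List ⇒ n e e List ⇒ n e e e
Derivation 2: P ⇒ n List ⇒ n List List ⇒ n e List ⇒ n e List List ⇒ n e e List ⇒ n e e e

Two distinct leftmost derivations for the same string.

Ambiguous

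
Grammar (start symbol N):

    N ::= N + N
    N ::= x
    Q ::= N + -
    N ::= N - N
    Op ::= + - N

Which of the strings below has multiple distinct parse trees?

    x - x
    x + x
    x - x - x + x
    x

x - x: 1 tree
x + x: 1 tree
x - x - x + x: 5 trees
x: 1 tree

x - x - x + x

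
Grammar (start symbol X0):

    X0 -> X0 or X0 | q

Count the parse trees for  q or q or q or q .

5

Parse trees for q or q or q or q:
  [X0 [X0 q] or [X0 [X0 q] or [X0 [X0 q] or [X0 q]]]]
  [X0 [X0 q] or [X0 [X0 [X0 q] or [X0 q]] or [X0 q]]]
  [X0 [X0 [X0 q] or [X0 q]] or [X0 [X0 q] or [X0 q]]]
  [X0 [X0 [X0 q] or [X0 [X0 q] or [X0 q]]] or [X0 q]]
  [X0 [X0 [X0 [X0 q] or [X0 q]] or [X0 q]] or [X0 q]]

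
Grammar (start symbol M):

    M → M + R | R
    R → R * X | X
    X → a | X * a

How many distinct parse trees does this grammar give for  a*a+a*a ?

Parse trees for a*a+a*a:
  [M [M [R [R [X a]] * [X a]]] + [R [R [X a]] * [X a]]]
  [M [M [R [R [X a]] * [X a]]] + [R [X [X a] * a]]]
  [M [M [R [X [X a] * a]]] + [R [R [X a]] * [X a]]]
  [M [M [R [X [X a] * a]]] + [R [X [X a] * a]]]

4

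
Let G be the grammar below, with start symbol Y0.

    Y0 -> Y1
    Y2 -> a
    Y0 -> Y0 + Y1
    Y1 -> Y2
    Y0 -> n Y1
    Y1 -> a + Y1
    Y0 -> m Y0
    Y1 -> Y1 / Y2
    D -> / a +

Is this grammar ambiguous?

Ambiguous

Witness: a + a

Derivation 1: Y0 ⇒ Y1 ⇒ a + Y1 ⇒ a + Y2 ⇒ a + a
Derivation 2: Y0 ⇒ Y0 + Y1 ⇒ Y1 + Y1 ⇒ Y2 + Y1 ⇒ a + Y1 ⇒ a + Y2 ⇒ a + a

Two distinct leftmost derivations for the same string.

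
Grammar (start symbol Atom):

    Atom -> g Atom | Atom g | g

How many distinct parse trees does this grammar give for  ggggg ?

16

Parse trees for ggggg (showing first 6 of 16):
  [Atom g [Atom g [Atom g [Atom g [Atom g]]]]]
  [Atom g [Atom g [Atom g [Atom [Atom g] g]]]]
  [Atom g [Atom g [Atom [Atom g [Atom g]] g]]]
  [Atom g [Atom g [Atom [Atom [Atom g] g] g]]]
  [Atom g [Atom [Atom g [Atom g [Atom g]]] g]]
  [Atom g [Atom [Atom g [Atom [Atom g] g]] g]]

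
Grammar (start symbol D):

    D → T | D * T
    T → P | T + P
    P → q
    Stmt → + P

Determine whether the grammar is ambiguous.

Unambiguous

Only D, T, P are reachable from D; ignoring the rest: D → D * T | T  ;  T → T + P | P  — a left-associative chain with P at the bottom. Each string factors uniquely by precedence.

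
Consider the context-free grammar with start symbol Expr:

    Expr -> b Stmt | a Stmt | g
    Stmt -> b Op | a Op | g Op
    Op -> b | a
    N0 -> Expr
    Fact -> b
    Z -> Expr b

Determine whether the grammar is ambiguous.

(N0, Fact, Z are unreachable from Expr, so their rules don't affect L(Expr).) Restricted to the reachable nonterminals, every rule has the form A → t or A → t B, and no two rules for the same A share a first terminal. The grammar encodes a DFA — one run per string.

Unambiguous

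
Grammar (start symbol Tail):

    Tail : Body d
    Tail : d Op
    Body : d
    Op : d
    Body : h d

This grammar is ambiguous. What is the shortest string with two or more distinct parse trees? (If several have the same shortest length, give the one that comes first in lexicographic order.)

d d

length 2: d d has 2 parse trees

Two derivations of d d:
  Tail ⇒ Body d ⇒ d d
  Tail ⇒ d Op ⇒ d d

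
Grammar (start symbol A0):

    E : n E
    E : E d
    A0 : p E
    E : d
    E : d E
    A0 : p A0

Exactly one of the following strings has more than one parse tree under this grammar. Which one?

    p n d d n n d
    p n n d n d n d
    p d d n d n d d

p n d d n n d: 1 tree
p n n d n d n d: 1 tree
p d d n d n d d: 7 trees

p d d n d n d d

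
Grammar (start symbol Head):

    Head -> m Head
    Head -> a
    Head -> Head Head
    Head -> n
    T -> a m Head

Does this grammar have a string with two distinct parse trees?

Ambiguous

Witness: a a a

Derivation 1: Head ⇒ Head Head ⇒ a Head ⇒ a Head Head ⇒ a a Head ⇒ a a a
Derivation 2: Head ⇒ Head Head ⇒ Head Head Head ⇒ a Head Head ⇒ a a Head ⇒ a a a

Two distinct leftmost derivations for the same string.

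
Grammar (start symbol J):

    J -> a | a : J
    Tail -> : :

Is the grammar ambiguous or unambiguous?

(Tail is unreachable from J, so its rules don't affect L(J).) Right-recursive list with a separator: after each atom, whether the separator follows determines the rule. One parse per string.

Unambiguous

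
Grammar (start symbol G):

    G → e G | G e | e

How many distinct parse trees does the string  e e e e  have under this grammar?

8

Parse trees for e e e e:
  [G e [G e [G e [G e]]]]
  [G e [G e [G [G e] e]]]
  [G e [G [G e [G e]] e]]
  [G e [G [G [G e] e] e]]
  [G [G e [G e [G e]]] e]
  [G [G e [G [G e] e]] e]
  [G [G [G e [G e]] e] e]
  [G [G [G [G e] e] e] e]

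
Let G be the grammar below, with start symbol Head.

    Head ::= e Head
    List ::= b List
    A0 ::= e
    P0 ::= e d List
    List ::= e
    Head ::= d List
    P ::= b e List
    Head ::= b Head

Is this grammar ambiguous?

Unambiguous

(A0, P, P0 are unreachable from Head, so their rules don't affect L(Head).) The reachable rules are right-linear with at most one rule per (nonterminal, next-terminal) pair. Each input token forces the next rule, so parsing is deterministic.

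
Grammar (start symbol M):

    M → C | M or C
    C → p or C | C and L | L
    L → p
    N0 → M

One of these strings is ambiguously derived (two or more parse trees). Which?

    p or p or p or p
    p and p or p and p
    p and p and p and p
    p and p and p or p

p or p or p or p

p or p or p or p: 8 trees
p and p or p and p: 1 tree
p and p and p and p: 1 tree
p and p and p or p: 1 tree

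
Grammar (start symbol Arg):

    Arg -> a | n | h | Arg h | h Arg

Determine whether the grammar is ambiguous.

Ambiguous

Witness: h h

Derivation 1: Arg ⇒ Arg h ⇒ h h
Derivation 2: Arg ⇒ h Arg ⇒ h h

Two distinct leftmost derivations for the same string.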